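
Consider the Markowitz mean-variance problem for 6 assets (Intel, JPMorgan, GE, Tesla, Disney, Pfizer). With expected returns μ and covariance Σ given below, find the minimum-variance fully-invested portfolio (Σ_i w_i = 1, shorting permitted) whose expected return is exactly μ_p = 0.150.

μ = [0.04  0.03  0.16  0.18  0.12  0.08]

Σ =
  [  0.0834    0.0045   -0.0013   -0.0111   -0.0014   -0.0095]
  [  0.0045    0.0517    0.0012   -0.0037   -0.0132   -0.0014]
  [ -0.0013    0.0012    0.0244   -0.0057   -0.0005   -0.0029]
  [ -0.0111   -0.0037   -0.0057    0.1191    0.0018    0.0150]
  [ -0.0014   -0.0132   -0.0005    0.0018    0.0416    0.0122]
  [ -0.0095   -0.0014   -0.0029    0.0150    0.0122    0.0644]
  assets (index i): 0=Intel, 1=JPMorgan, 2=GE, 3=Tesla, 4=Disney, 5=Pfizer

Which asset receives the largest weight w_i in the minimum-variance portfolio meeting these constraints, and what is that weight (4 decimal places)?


u=Σ⁻¹μ = [0.8987  1.2847  7.1195  1.8400  3.1222  0.7033]
v=Σ⁻¹𝟙 = [14.6263  25.5588  45.0650  10.7267  29.1243  12.2547]
a=μᵀu=1.975726  b=𝟙ᵀu=14.968305  c=𝟙ᵀv=137.355716  D=ac−b²=47.327060
λ₁=(c·0.150−b)/D = (137.355716·0.150−14.968305)/47.327060 = 0.119066
λ₂=(a−b·0.150)/D = (1.975726−14.968305·0.150)/47.327060 = -0.005695
w* = 0.119066·u + -0.005695·v:
  w_0 = 0.119066·0.8987 + -0.005695·14.6263 = 0.0237  (Intel)
  w_1 = 0.119066·1.2847 + -0.005695·25.5588 = 0.0074  (JPMorgan)
  w_2 = 0.119066·7.1195 + -0.005695·45.0650 = 0.5911  (GE)
  w_3 = 0.119066·1.8400 + -0.005695·10.7267 = 0.1580  (Tesla)
  w_4 = 0.119066·3.1222 + -0.005695·29.1243 = 0.2059  (Disney)
  w_5 = 0.119066·0.7033 + -0.005695·12.2547 = 0.0139  (Pfizer)
Σw_i=1.0000  μᵀw=0.1500
σ²=wᵀΣw=λ₁·μ_p+λ₂ = 0.119066·0.150 + -0.005695 = 0.012165 ≈ 0.0122

GE (0.5911)


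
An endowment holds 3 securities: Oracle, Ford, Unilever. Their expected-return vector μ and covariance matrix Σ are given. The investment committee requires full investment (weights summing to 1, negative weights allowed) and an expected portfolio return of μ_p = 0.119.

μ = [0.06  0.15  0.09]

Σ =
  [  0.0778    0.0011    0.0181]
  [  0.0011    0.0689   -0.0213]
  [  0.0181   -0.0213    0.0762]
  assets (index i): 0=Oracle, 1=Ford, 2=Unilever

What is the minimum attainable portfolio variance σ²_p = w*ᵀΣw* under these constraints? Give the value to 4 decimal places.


0.0237

g=Σ⁻¹μ = [0.2947  2.7538  1.8809]
h=Σ⁻¹𝟙 = [8.7418  19.4720  16.4898]
a=μᵀg=0.600034  b=𝟙ᵀg=4.929388  c=𝟙ᵀh=44.703621  D=ac−b²=2.524809
λ₁=(c·0.119−b)/D = (44.703621·0.119−4.929388)/2.524809 = 0.154603
λ₂=(a−b·0.119)/D = (0.600034−4.929388·0.119)/2.524809 = 0.005322
w* = 0.154603·g + 0.005322·h:
  w_0 = 0.154603·0.2947 + 0.005322·8.7418 = 0.0921  (Oracle)
  w_1 = 0.154603·2.7538 + 0.005322·19.4720 = 0.5294  (Ford)
  w_2 = 0.154603·1.8809 + 0.005322·16.4898 = 0.3785  (Unilever)
Σw_i=1.0000  μᵀw=0.1190
σ²=wᵀΣw=λ₁·μ_p+λ₂ = 0.154603·0.119 + 0.005322 = 0.023720 ≈ 0.0237


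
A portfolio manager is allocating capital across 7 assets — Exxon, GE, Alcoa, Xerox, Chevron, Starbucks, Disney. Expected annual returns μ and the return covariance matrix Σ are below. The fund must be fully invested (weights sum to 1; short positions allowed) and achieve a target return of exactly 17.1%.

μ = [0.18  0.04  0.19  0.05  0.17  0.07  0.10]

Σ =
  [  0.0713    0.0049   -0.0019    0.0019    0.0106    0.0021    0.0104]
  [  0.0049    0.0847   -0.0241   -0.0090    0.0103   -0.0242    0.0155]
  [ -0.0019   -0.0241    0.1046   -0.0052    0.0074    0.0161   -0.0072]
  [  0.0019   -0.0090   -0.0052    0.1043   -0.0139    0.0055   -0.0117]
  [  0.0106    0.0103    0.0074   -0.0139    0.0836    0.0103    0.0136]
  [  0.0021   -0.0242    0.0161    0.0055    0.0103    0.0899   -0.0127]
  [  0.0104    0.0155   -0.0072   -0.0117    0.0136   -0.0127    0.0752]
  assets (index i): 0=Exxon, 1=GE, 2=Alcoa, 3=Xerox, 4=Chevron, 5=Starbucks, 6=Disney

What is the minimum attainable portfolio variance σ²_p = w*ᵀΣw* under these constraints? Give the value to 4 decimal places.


u=Σ⁻¹μ = [2.1241  0.7932  1.9732  0.8834  1.4067  0.5198  1.0323]
v=Σ⁻¹𝟙 = [9.6844  17.0356  12.6929  13.0348  5.9075  13.5597  12.9121]
a=μᵀu=1.211895  b=𝟙ᵀu=8.732673  c=𝟙ᵀv=84.827052  D=ac−b²=26.541881
λ₁=(c·0.171−b)/D = (84.827052·0.171−8.732673)/26.541881 = 0.217496
λ₂=(a−b·0.171)/D = (1.211895−8.732673·0.171)/26.541881 = -0.010602
w* = 0.217496·u + -0.010602·v:
  w_0 = 0.217496·2.1241 + -0.010602·9.6844 = 0.3593  (Exxon)
  w_1 = 0.217496·0.7932 + -0.010602·17.0356 = -0.0081  (GE)
  w_2 = 0.217496·1.9732 + -0.010602·12.6929 = 0.2946  (Alcoa)
  w_3 = 0.217496·0.8834 + -0.010602·13.0348 = 0.0539  (Xerox)
  w_4 = 0.217496·1.4067 + -0.010602·5.9075 = 0.2433  (Chevron)
  w_5 = 0.217496·0.5198 + -0.010602·13.5597 = -0.0307  (Starbucks)
  w_6 = 0.217496·1.0323 + -0.010602·12.9121 = 0.0876  (Disney)
Σw_i=1.0000  μᵀw=0.1710
σ²=wᵀΣw=λ₁·μ_p+λ₂ = 0.217496·0.171 + -0.010602 = 0.026590 ≈ 0.0266

0.0266


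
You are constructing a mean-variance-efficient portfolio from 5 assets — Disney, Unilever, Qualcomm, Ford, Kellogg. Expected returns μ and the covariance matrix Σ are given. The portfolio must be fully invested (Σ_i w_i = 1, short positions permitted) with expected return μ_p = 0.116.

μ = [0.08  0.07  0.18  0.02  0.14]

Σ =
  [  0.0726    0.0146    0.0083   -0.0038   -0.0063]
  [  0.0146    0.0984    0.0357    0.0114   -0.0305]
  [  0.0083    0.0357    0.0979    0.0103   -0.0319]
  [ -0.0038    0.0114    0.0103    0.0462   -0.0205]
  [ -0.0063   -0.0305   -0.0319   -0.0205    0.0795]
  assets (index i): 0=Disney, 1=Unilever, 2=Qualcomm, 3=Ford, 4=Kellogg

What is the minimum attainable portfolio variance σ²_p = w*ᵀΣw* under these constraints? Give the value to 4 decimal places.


u=Σ⁻¹μ = [1.0712  0.5395  2.5213  1.3388  3.4098]
v=Σ⁻¹𝟙 = [14.7754  9.3248  12.1306  31.2824  30.2610]
a=μᵀu=1.081426  b=𝟙ᵀu=8.880454  c=𝟙ᵀv=97.774128  D=ac−b²=26.873065
λ₁=(c·0.116−b)/D = (97.774128·0.116−8.880454)/26.873065 = 0.091592
λ₂=(a−b·0.116)/D = (1.081426−8.880454·0.116)/26.873065 = 0.001909
w* = 0.091592·u + 0.001909·v:
  w_0 = 0.091592·1.0712 + 0.001909·14.7754 = 0.1263  (Disney)
  w_1 = 0.091592·0.5395 + 0.001909·9.3248 = 0.0672  (Unilever)
  w_2 = 0.091592·2.5213 + 0.001909·12.1306 = 0.2541  (Qualcomm)
  w_3 = 0.091592·1.3388 + 0.001909·31.2824 = 0.1823  (Ford)
  w_4 = 0.091592·3.4098 + 0.001909·30.2610 = 0.3701  (Kellogg)
Σw_i=1.0000  μᵀw=0.1160
σ²=wᵀΣw=λ₁·μ_p+λ₂ = 0.091592·0.116 + 0.001909 = 0.012533 ≈ 0.0125

0.0125


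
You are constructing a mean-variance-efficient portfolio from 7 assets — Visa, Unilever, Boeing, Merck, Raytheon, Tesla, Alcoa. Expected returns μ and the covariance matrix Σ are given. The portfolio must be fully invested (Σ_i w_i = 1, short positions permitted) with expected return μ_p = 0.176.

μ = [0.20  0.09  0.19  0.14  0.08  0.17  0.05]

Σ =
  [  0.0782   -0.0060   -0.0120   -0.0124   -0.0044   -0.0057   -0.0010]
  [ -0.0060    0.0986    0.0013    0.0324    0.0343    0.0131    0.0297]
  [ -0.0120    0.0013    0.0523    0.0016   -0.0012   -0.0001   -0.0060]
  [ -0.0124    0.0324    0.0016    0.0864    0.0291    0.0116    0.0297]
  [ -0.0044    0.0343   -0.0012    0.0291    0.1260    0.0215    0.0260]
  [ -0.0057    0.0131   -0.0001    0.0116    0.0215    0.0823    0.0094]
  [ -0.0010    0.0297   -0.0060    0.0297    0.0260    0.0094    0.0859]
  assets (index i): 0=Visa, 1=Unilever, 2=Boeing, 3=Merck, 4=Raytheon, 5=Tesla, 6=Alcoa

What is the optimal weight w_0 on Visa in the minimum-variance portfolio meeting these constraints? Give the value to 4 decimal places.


0.2919

u=Σ⁻¹μ = [3.6722  0.2406  4.4268  1.6875  -0.0086  2.0461  0.0461]
v=Σ⁻¹𝟙 = [18.9667  3.9134  24.1091  7.4569  2.7109  10.2349  7.6744]
a=μᵀu=2.182901  b=𝟙ᵀu=12.110764  c=𝟙ᵀv=75.066305  D=ac−b²=17.191708
λ₁=(c·0.176−b)/D = (75.066305·0.176−12.110764)/17.191708 = 0.064037
λ₂=(a−b·0.176)/D = (2.182901−12.110764·0.176)/17.191708 = 0.002990
w* = 0.064037·u + 0.002990·v:
  w_0 = 0.064037·3.6722 + 0.002990·18.9667 = 0.2919  (Visa)
  w_1 = 0.064037·0.2406 + 0.002990·3.9134 = 0.0271  (Unilever)
  w_2 = 0.064037·4.4268 + 0.002990·24.1091 = 0.3556  (Boeing)
  w_3 = 0.064037·1.6875 + 0.002990·7.4569 = 0.1304  (Merck)
  w_4 = 0.064037·-0.0086 + 0.002990·2.7109 = 0.0076  (Raytheon)
  w_5 = 0.064037·2.0461 + 0.002990·10.2349 = 0.1616  (Tesla)
  w_6 = 0.064037·0.0461 + 0.002990·7.6744 = 0.0259  (Alcoa)
Σw_i=1.0000  μᵀw=0.1760
σ²=wᵀΣw=λ₁·μ_p+λ₂ = 0.064037·0.176 + 0.002990 = 0.014261 ≈ 0.0143


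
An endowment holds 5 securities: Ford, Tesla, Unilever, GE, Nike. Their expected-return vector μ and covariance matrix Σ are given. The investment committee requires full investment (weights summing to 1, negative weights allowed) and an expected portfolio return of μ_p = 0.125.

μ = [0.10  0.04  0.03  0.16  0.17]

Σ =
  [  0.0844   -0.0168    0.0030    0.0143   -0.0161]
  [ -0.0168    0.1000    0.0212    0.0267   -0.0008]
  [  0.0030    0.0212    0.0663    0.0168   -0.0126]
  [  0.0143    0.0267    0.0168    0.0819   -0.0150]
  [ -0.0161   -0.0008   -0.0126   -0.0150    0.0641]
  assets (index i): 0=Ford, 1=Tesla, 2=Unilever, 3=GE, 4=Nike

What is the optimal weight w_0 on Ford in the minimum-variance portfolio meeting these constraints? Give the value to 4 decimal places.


0.2100

x=Σ⁻¹μ = [1.4704  -0.0404  0.5174  2.2732  3.6546]
y=Σ⁻¹𝟙 = [16.0935  7.5761  14.4551  8.4631  24.5592]
a=μᵀx=1.145942  b=𝟙ᵀx=7.875208  c=𝟙ᵀy=71.147007  D=ac−b²=19.511425
λ₁=(c·0.125−b)/D = (71.147007·0.125−7.875208)/19.511425 = 0.052183
λ₂=(a−b·0.125)/D = (1.145942−7.875208·0.125)/19.511425 = 0.008279
w* = 0.052183·x + 0.008279·y:
  w_0 = 0.052183·1.4704 + 0.008279·16.0935 = 0.2100  (Ford)
  w_1 = 0.052183·-0.0404 + 0.008279·7.5761 = 0.0606  (Tesla)
  w_2 = 0.052183·0.5174 + 0.008279·14.4551 = 0.1467  (Unilever)
  w_3 = 0.052183·2.2732 + 0.008279·8.4631 = 0.1887  (GE)
  w_4 = 0.052183·3.6546 + 0.008279·24.5592 = 0.3940  (Nike)
Σw_i=1.0000  μᵀw=0.1250
σ²=wᵀΣw=λ₁·μ_p+λ₂ = 0.052183·0.125 + 0.008279 = 0.014802 ≈ 0.0148


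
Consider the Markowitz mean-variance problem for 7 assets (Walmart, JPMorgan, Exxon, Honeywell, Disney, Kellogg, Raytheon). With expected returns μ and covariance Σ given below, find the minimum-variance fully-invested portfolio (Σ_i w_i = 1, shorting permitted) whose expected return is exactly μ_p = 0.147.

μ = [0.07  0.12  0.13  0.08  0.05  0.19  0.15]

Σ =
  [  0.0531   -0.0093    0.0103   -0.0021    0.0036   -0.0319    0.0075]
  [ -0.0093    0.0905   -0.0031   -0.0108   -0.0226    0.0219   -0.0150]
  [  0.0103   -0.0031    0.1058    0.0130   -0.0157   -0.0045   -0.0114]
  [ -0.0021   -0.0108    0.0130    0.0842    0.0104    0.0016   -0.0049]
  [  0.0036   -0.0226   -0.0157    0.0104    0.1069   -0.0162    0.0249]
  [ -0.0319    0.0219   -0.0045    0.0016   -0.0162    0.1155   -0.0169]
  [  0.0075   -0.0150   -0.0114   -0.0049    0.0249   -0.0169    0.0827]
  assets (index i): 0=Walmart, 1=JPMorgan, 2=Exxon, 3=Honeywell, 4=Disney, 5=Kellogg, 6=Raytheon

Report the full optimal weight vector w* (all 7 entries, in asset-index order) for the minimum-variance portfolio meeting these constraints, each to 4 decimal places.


u=Σ⁻¹μ = [2.5041  1.7203  1.3771  1.0357  0.6537  2.5020  2.4644]
v=Σ⁻¹𝟙 = [27.8060  16.8625  9.7249  12.3634  11.3585  17.1034  14.7770]
a=μᵀu=1.521331  b=𝟙ᵀu=12.257359  c=𝟙ᵀv=109.995749  D=ac−b²=17.097101
λ₁=(c·0.147−b)/D = (109.995749·0.147−12.257359)/17.097101 = 0.228812
λ₂=(a−b·0.147)/D = (1.521331−12.257359·0.147)/17.097101 = -0.016406
w* = 0.228812·u + -0.016406·v:
  w_0 = 0.228812·2.5041 + -0.016406·27.8060 = 0.1168  (Walmart)
  w_1 = 0.228812·1.7203 + -0.016406·16.8625 = 0.1170  (JPMorgan)
  w_2 = 0.228812·1.3771 + -0.016406·9.7249 = 0.1555  (Exxon)
  w_3 = 0.228812·1.0357 + -0.016406·12.3634 = 0.0342  (Honeywell)
  w_4 = 0.228812·0.6537 + -0.016406·11.3585 = -0.0368  (Disney)
  w_5 = 0.228812·2.5020 + -0.016406·17.1034 = 0.2919  (Kellogg)
  w_6 = 0.228812·2.4644 + -0.016406·14.7770 = 0.3214  (Raytheon)
Σw_i=1.0000  μᵀw=0.1470
σ²=wᵀΣw=λ₁·μ_p+λ₂ = 0.228812·0.147 + -0.016406 = 0.017229 ≈ 0.0172

0.1168  0.1170  0.1555  0.0342  -0.0368  0.2919  0.3214


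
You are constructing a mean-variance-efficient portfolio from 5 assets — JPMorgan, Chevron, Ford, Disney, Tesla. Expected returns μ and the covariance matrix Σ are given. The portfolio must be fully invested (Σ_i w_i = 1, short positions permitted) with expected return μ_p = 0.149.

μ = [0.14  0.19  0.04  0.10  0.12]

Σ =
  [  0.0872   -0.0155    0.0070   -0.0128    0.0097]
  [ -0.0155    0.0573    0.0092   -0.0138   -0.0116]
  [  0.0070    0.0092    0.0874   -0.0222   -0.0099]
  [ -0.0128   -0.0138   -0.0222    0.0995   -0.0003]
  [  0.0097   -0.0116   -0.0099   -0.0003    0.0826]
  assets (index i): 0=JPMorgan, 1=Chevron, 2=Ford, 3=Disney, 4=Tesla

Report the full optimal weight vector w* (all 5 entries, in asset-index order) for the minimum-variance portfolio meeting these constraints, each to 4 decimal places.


0.2195  0.4265  0.0223  0.1732  0.1585

x=Σ⁻¹μ = [2.5192  4.8106  0.5017  2.1140  1.9003]
y=Σ⁻¹𝟙 = [16.2736  27.4168  13.8894  19.0928  15.7798]
a=μᵀx=1.726224  b=𝟙ᵀx=11.845939  c=𝟙ᵀy=92.452436  D=ac−b²=19.267326
λ₁=(c·0.149−b)/D = (92.452436·0.149−11.845939)/19.267326 = 0.100142
λ₂=(a−b·0.149)/D = (1.726224−11.845939·0.149)/19.267326 = -0.002015
w* = 0.100142·x + -0.002015·y:
  w_0 = 0.100142·2.5192 + -0.002015·16.2736 = 0.2195  (JPMorgan)
  w_1 = 0.100142·4.8106 + -0.002015·27.4168 = 0.4265  (Chevron)
  w_2 = 0.100142·0.5017 + -0.002015·13.8894 = 0.0223  (Ford)
  w_3 = 0.100142·2.1140 + -0.002015·19.0928 = 0.1732  (Disney)
  w_4 = 0.100142·1.9003 + -0.002015·15.7798 = 0.1585  (Tesla)
Σw_i=1.0000  μᵀw=0.1490
σ²=wᵀΣw=λ₁·μ_p+λ₂ = 0.100142·0.149 + -0.002015 = 0.012906 ≈ 0.0129


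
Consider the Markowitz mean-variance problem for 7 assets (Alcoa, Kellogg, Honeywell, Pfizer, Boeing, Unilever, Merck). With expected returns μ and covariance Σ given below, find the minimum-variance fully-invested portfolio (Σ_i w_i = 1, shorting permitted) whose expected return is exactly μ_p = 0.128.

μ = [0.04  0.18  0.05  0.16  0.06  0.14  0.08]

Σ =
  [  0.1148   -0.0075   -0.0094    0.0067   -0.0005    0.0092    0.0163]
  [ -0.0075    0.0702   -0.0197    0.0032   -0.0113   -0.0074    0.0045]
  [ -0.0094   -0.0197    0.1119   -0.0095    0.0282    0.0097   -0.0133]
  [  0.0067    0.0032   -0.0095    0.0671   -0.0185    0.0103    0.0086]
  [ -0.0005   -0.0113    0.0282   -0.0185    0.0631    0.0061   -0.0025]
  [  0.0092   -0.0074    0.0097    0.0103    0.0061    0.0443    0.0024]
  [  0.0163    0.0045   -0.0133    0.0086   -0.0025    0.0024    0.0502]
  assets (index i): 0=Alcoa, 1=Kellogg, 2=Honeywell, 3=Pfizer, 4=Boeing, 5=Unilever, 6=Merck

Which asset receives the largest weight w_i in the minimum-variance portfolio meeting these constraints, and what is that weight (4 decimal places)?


Kellogg (0.2592)

u=Σ⁻¹μ = [0.1243  3.1502  0.6718  2.2232  1.6455  2.7148  1.0202]
v=Σ⁻¹𝟙 = [6.5567  20.7292  10.3365  15.4329  18.6739  15.3726  16.2229]
a=μᵀu=1.521734  b=𝟙ᵀu=11.550031  c=𝟙ᵀv=103.324597  D=ac−b²=23.829326
λ₁=(c·0.128−b)/D = (103.324597·0.128−11.550031)/23.829326 = 0.070313
λ₂=(a−b·0.128)/D = (1.521734−11.550031·0.128)/23.829326 = 0.001818
w* = 0.070313·u + 0.001818·v:
  w_0 = 0.070313·0.1243 + 0.001818·6.5567 = 0.0207  (Alcoa)
  w_1 = 0.070313·3.1502 + 0.001818·20.7292 = 0.2592  (Kellogg)
  w_2 = 0.070313·0.6718 + 0.001818·10.3365 = 0.0660  (Honeywell)
  w_3 = 0.070313·2.2232 + 0.001818·15.4329 = 0.1844  (Pfizer)
  w_4 = 0.070313·1.6455 + 0.001818·18.6739 = 0.1497  (Boeing)
  w_5 = 0.070313·2.7148 + 0.001818·15.3726 = 0.2188  (Unilever)
  w_6 = 0.070313·1.0202 + 0.001818·16.2229 = 0.1012  (Merck)
Σw_i=1.0000  μᵀw=0.1280
σ²=wᵀΣw=λ₁·μ_p+λ₂ = 0.070313·0.128 + 0.001818 = 0.010818 ≈ 0.0108


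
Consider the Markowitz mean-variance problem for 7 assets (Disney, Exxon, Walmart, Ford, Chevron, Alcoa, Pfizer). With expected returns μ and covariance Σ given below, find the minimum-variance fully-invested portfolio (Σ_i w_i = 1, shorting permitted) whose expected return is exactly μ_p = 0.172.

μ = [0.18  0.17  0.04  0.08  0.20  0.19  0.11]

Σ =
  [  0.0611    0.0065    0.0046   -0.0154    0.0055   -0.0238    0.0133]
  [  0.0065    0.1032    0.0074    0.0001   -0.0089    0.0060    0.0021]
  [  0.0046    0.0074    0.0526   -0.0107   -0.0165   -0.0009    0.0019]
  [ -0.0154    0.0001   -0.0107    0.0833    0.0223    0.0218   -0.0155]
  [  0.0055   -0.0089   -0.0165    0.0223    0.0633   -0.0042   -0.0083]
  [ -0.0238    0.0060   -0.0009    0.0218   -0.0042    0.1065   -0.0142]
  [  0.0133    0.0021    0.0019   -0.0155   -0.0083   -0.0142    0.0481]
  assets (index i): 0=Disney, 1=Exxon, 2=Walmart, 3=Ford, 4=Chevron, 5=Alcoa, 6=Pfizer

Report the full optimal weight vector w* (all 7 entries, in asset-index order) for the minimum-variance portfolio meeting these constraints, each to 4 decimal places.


u=Σ⁻¹μ = [2.8714  1.4680  1.5740  0.4596  3.9493  2.8219  3.0293]
v=Σ⁻¹𝟙 = [14.5663  7.4333  25.6069  13.5080  22.0841  14.2548  27.7982]
a=μᵀu=2.525394  b=𝟙ᵀu=16.173557  c=𝟙ᵀv=125.251679  D=ac−b²=54.725864
λ₁=(c·0.172−b)/D = (125.251679·0.172−16.173557)/54.725864 = 0.098121
λ₂=(a−b·0.172)/D = (2.525394−16.173557·0.172)/54.725864 = -0.004686
w* = 0.098121·u + -0.004686·v:
  w_0 = 0.098121·2.8714 + -0.004686·14.5663 = 0.2135  (Disney)
  w_1 = 0.098121·1.4680 + -0.004686·7.4333 = 0.1092  (Exxon)
  w_2 = 0.098121·1.5740 + -0.004686·25.6069 = 0.0344  (Walmart)
  w_3 = 0.098121·0.4596 + -0.004686·13.5080 = -0.0182  (Ford)
  w_4 = 0.098121·3.9493 + -0.004686·22.0841 = 0.2840  (Chevron)
  w_5 = 0.098121·2.8219 + -0.004686·14.2548 = 0.2101  (Alcoa)
  w_6 = 0.098121·3.0293 + -0.004686·27.7982 = 0.1670  (Pfizer)
Σw_i=1.0000  μᵀw=0.1720
σ²=wᵀΣw=λ₁·μ_p+λ₂ = 0.098121·0.172 + -0.004686 = 0.012191 ≈ 0.0122

0.2135  0.1092  0.0344  -0.0182  0.2840  0.2101  0.1670


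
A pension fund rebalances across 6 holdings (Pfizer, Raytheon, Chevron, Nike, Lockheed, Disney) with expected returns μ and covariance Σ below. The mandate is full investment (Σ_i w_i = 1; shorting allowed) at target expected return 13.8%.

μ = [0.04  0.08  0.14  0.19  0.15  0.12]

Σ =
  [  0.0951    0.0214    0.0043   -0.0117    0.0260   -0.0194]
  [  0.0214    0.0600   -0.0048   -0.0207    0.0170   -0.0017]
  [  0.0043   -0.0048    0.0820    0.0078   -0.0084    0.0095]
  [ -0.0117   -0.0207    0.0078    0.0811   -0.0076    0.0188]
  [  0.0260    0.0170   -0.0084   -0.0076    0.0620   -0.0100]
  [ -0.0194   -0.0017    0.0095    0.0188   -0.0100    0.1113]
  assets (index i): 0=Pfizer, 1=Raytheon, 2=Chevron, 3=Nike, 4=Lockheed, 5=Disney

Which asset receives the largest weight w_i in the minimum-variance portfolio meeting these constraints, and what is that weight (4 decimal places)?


Nike (0.2524)

p=Σ⁻¹μ = [-0.3399  1.7552  1.7766  2.6693  2.7600  0.6912]
q=Σ⁻¹𝟙 = [5.8706  17.3544  11.8898  15.9423  13.7317  7.7991]
a=μᵀp=1.379657  b=𝟙ᵀp=9.312433  c=𝟙ᵀq=72.587908  D=ac−b²=13.425020
λ₁=(c·0.138−b)/D = (72.587908·0.138−9.312433)/13.425020 = 0.052491
λ₂=(a−b·0.138)/D = (1.379657−9.312433·0.138)/13.425020 = 0.007042
w* = 0.052491·p + 0.007042·q:
  w_0 = 0.052491·-0.3399 + 0.007042·5.8706 = 0.0235  (Pfizer)
  w_1 = 0.052491·1.7552 + 0.007042·17.3544 = 0.2143  (Raytheon)
  w_2 = 0.052491·1.7766 + 0.007042·11.8898 = 0.1770  (Chevron)
  w_3 = 0.052491·2.6693 + 0.007042·15.9423 = 0.2524  (Nike)
  w_4 = 0.052491·2.7600 + 0.007042·13.7317 = 0.2416  (Lockheed)
  w_5 = 0.052491·0.6912 + 0.007042·7.7991 = 0.0912  (Disney)
Σw_i=1.0000  μᵀw=0.1380
σ²=wᵀΣw=λ₁·μ_p+λ₂ = 0.052491·0.138 + 0.007042 = 0.014286 ≈ 0.0143


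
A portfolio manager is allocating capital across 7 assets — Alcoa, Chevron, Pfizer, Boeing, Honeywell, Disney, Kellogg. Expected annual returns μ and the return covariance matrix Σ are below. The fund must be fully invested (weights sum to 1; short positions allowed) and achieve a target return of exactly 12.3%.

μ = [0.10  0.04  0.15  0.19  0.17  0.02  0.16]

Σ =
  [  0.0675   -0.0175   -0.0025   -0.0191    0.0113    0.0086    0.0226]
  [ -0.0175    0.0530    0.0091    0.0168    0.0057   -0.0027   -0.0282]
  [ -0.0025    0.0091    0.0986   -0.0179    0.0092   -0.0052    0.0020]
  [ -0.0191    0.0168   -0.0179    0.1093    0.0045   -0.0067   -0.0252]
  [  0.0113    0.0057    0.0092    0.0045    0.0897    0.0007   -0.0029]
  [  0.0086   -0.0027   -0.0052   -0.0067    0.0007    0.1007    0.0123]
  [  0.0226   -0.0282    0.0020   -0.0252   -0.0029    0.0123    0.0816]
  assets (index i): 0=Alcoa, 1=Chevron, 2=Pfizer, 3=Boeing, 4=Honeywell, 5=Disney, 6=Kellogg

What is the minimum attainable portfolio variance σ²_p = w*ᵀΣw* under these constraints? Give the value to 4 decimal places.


g=Σ⁻¹μ = [1.4803  1.4969  1.7149  2.6585  1.3978  0.0145  2.8946]
h=Σ⁻¹𝟙 = [17.9349  29.2400  9.9771  14.4245  5.8864  8.1018  20.5907]
a=μᵀg=1.671313  b=𝟙ᵀg=11.657540  c=𝟙ᵀh=106.155316  D=ac−b²=41.520545
λ₁=(c·0.123−b)/D = (106.155316·0.123−11.657540)/41.520545 = 0.033708
λ₂=(a−b·0.123)/D = (1.671313−11.657540·0.123)/41.520545 = 0.005719
w* = 0.033708·g + 0.005719·h:
  w_0 = 0.033708·1.4803 + 0.005719·17.9349 = 0.1525  (Alcoa)
  w_1 = 0.033708·1.4969 + 0.005719·29.2400 = 0.2177  (Chevron)
  w_2 = 0.033708·1.7149 + 0.005719·9.9771 = 0.1149  (Pfizer)
  w_3 = 0.033708·2.6585 + 0.005719·14.4245 = 0.1721  (Boeing)
  w_4 = 0.033708·1.3978 + 0.005719·5.8864 = 0.0808  (Honeywell)
  w_5 = 0.033708·0.0145 + 0.005719·8.1018 = 0.0468  (Disney)
  w_6 = 0.033708·2.8946 + 0.005719·20.5907 = 0.2153  (Kellogg)
Σw_i=1.0000  μᵀw=0.1230
σ²=wᵀΣw=λ₁·μ_p+λ₂ = 0.033708·0.123 + 0.005719 = 0.009865 ≈ 0.0099

0.0099


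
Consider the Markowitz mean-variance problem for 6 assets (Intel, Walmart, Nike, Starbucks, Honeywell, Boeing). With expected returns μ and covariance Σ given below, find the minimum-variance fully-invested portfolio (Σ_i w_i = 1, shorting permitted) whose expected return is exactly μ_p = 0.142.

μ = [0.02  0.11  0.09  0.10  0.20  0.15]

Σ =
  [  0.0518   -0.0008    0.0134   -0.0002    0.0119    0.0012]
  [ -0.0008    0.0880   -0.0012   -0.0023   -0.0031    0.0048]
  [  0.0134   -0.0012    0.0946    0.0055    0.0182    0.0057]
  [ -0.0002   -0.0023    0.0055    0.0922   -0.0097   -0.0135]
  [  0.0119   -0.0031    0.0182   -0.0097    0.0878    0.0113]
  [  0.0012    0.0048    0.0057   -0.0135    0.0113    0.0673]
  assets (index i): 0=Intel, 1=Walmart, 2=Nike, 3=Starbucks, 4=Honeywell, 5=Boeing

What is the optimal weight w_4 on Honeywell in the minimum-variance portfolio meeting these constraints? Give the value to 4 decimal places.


u=Σ⁻¹μ = [-0.2328  1.2596  0.3590  1.6281  2.1928  2.0711]
v=Σ⁻¹𝟙 = [15.9712  11.4274  5.1835  13.8747  8.1912  14.7279]
a=μᵀu=1.078249  b=𝟙ᵀu=7.277841  c=𝟙ᵀv=69.375864  D=ac−b²=21.837501
λ₁=(c·0.142−b)/D = (69.375864·0.142−7.277841)/21.837501 = 0.117849
λ₂=(a−b·0.142)/D = (1.078249−7.277841·0.142)/21.837501 = 0.002051
w* = 0.117849·u + 0.002051·v:
  w_0 = 0.117849·-0.2328 + 0.002051·15.9712 = 0.0053  (Intel)
  w_1 = 0.117849·1.2596 + 0.002051·11.4274 = 0.1719  (Walmart)
  w_2 = 0.117849·0.3590 + 0.002051·5.1835 = 0.0529  (Nike)
  w_3 = 0.117849·1.6281 + 0.002051·13.8747 = 0.2203  (Starbucks)
  w_4 = 0.117849·2.1928 + 0.002051·8.1912 = 0.2752  (Honeywell)
  w_5 = 0.117849·2.0711 + 0.002051·14.7279 = 0.2743  (Boeing)
Σw_i=1.0000  μᵀw=0.1420
σ²=wᵀΣw=λ₁·μ_p+λ₂ = 0.117849·0.142 + 0.002051 = 0.018786 ≈ 0.0188

0.2752


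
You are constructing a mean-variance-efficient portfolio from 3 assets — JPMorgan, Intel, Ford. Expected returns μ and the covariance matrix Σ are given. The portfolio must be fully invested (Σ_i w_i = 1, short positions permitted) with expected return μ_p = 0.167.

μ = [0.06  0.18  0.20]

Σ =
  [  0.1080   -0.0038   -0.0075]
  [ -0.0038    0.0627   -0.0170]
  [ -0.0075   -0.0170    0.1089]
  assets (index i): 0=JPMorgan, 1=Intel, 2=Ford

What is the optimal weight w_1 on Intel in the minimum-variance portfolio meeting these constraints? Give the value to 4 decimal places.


0.4993

p=Σ⁻¹μ = [0.8523  3.5882  2.4554]
q=Σ⁻¹𝟙 = [10.8766  20.1540  13.0780]
a=μᵀp=1.188094  b=𝟙ᵀp=6.895914  c=𝟙ᵀq=44.108575  D=ac−b²=4.851497
λ₁=(c·0.167−b)/D = (44.108575·0.167−6.895914)/4.851497 = 0.096922
λ₂=(a−b·0.167)/D = (1.188094−6.895914·0.167)/4.851497 = 0.007519
w* = 0.096922·p + 0.007519·q:
  w_0 = 0.096922·0.8523 + 0.007519·10.8766 = 0.1644  (JPMorgan)
  w_1 = 0.096922·3.5882 + 0.007519·20.1540 = 0.4993  (Intel)
  w_2 = 0.096922·2.4554 + 0.007519·13.0780 = 0.3363  (Ford)
Σw_i=1.0000  μᵀw=0.1670
σ²=wᵀΣw=λ₁·μ_p+λ₂ = 0.096922·0.167 + 0.007519 = 0.023705 ≈ 0.0237


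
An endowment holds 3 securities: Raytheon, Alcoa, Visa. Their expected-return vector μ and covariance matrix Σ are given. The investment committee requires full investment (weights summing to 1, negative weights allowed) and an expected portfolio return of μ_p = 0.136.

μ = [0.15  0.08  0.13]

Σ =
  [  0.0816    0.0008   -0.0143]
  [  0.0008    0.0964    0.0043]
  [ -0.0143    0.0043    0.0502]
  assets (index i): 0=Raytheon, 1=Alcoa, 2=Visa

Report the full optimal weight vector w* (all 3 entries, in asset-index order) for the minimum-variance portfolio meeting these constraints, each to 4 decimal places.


u=Σ⁻¹μ = [2.3951  0.6666  3.2148]
v=Σ⁻¹𝟙 = [16.3335  9.1769  23.7870]
a=μᵀu=0.830515  b=𝟙ᵀu=6.276485  c=𝟙ᵀv=49.297369  D=ac−b²=1.547922
λ₁=(c·0.136−b)/D = (49.297369·0.136−6.276485)/1.547922 = 0.276472
λ₂=(a−b·0.136)/D = (0.830515−6.276485·0.136)/1.547922 = -0.014915
w* = 0.276472·u + -0.014915·v:
  w_0 = 0.276472·2.3951 + -0.014915·16.3335 = 0.4186  (Raytheon)
  w_1 = 0.276472·0.6666 + -0.014915·9.1769 = 0.0474  (Alcoa)
  w_2 = 0.276472·3.2148 + -0.014915·23.7870 = 0.5340  (Visa)
Σw_i=1.0000  μᵀw=0.1360
σ²=wᵀΣw=λ₁·μ_p+λ₂ = 0.276472·0.136 + -0.014915 = 0.022685 ≈ 0.0227

0.4186  0.0474  0.5340


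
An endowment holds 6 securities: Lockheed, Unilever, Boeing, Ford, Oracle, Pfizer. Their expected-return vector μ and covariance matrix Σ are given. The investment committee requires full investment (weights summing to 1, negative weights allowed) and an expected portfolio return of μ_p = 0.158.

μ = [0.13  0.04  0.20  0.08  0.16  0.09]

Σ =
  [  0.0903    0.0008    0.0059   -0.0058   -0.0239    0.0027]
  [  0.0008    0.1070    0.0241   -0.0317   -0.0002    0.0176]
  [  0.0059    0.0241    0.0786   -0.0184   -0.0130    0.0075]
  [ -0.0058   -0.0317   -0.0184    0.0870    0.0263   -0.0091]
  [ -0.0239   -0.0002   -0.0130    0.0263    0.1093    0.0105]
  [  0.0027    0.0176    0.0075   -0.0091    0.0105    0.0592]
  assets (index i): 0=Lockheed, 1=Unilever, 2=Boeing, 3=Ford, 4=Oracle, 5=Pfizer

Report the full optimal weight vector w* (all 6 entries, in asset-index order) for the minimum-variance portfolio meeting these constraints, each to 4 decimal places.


0.2154  -0.0434  0.3795  0.1142  0.2372  0.0971

x=Σ⁻¹μ = [1.7797  -0.1074  2.9280  1.1653  1.8289  0.9548]
y=Σ⁻¹𝟙 = [13.0126  9.3341  13.0574  17.4451  8.1072  13.1128]
a=μᵀx=1.284459  b=𝟙ᵀx=8.549403  c=𝟙ᵀy=74.069318  D=ac−b²=22.046719
λ₁=(c·0.158−b)/D = (74.069318·0.158−8.549403)/22.046719 = 0.143039
λ₂=(a−b·0.158)/D = (1.284459−8.549403·0.158)/22.046719 = -0.003009
w* = 0.143039·x + -0.003009·y:
  w_0 = 0.143039·1.7797 + -0.003009·13.0126 = 0.2154  (Lockheed)
  w_1 = 0.143039·-0.1074 + -0.003009·9.3341 = -0.0434  (Unilever)
  w_2 = 0.143039·2.9280 + -0.003009·13.0574 = 0.3795  (Boeing)
  w_3 = 0.143039·1.1653 + -0.003009·17.4451 = 0.1142  (Ford)
  w_4 = 0.143039·1.8289 + -0.003009·8.1072 = 0.2372  (Oracle)
  w_5 = 0.143039·0.9548 + -0.003009·13.1128 = 0.0971  (Pfizer)
Σw_i=1.0000  μᵀw=0.1580
σ²=wᵀΣw=λ₁·μ_p+λ₂ = 0.143039·0.158 + -0.003009 = 0.019591 ≈ 0.0196


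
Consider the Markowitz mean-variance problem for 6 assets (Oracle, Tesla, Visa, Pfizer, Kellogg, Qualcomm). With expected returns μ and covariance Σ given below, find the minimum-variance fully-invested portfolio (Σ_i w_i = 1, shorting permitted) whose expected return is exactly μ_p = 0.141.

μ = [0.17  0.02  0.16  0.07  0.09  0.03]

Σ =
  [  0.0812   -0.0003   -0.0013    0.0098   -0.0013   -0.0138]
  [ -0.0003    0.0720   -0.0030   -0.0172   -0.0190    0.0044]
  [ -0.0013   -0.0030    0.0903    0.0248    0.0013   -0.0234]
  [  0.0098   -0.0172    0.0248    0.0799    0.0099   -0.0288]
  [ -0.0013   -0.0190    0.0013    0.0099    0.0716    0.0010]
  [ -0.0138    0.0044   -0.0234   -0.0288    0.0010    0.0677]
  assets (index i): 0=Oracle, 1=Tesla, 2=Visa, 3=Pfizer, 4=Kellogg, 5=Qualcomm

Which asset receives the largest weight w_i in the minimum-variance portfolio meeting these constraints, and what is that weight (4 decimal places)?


Oracle (0.4046)

u=Σ⁻¹μ = [2.3957  0.7610  2.1306  0.5819  1.3575  1.8460]
v=Σ⁻¹𝟙 = [15.5369  21.7941  14.0564  19.4771  16.6728  29.4195]
a=μᵀu=0.981685  b=𝟙ᵀu=9.072714  c=𝟙ᵀv=116.956783  D=ac−b²=32.500541
λ₁=(c·0.141−b)/D = (116.956783·0.141−9.072714)/32.500541 = 0.228248
λ₂=(a−b·0.141)/D = (0.981685−9.072714·0.141)/32.500541 = -0.009156
w* = 0.228248·u + -0.009156·v:
  w_0 = 0.228248·2.3957 + -0.009156·15.5369 = 0.4046  (Oracle)
  w_1 = 0.228248·0.7610 + -0.009156·21.7941 = -0.0259  (Tesla)
  w_2 = 0.228248·2.1306 + -0.009156·14.0564 = 0.3576  (Visa)
  w_3 = 0.228248·0.5819 + -0.009156·19.4771 = -0.0455  (Pfizer)
  w_4 = 0.228248·1.3575 + -0.009156·16.6728 = 0.1572  (Kellogg)
  w_5 = 0.228248·1.8460 + -0.009156·29.4195 = 0.1520  (Qualcomm)
Σw_i=1.0000  μᵀw=0.1410
σ²=wᵀΣw=λ₁·μ_p+λ₂ = 0.228248·0.141 + -0.009156 = 0.023027 ≈ 0.0230


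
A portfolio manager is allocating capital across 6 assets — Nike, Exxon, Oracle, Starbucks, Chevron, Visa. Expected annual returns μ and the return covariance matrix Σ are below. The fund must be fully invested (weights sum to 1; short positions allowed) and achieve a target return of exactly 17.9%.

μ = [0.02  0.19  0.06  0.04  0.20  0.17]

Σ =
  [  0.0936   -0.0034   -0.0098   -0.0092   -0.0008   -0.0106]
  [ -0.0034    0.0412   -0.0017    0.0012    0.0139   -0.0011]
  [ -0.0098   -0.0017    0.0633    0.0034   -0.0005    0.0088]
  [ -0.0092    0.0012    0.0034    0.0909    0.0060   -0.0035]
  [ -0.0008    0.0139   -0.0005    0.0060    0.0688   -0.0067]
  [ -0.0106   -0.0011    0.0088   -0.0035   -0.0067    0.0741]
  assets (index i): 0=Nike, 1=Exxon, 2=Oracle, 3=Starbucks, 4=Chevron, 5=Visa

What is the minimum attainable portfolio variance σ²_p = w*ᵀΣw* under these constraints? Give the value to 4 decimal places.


p=Σ⁻¹μ = [0.7956  3.9805  0.8144  0.3834  2.3377  2.5999]
q=Σ⁻¹𝟙 = [16.2240  22.7273  16.1900  11.6333  10.7691  15.7540]
a=μᵀp=1.745917  b=𝟙ᵀp=10.911404  c=𝟙ᵀq=93.297755  D=ac−b²=43.831371
λ₁=(c·0.179−b)/D = (93.297755·0.179−10.911404)/43.831371 = 0.132072
λ₂=(a−b·0.179)/D = (1.745917−10.911404·0.179)/43.831371 = -0.004728
w* = 0.132072·p + -0.004728·q:
  w_0 = 0.132072·0.7956 + -0.004728·16.2240 = 0.0284  (Nike)
  w_1 = 0.132072·3.9805 + -0.004728·22.7273 = 0.4183  (Exxon)
  w_2 = 0.132072·0.8144 + -0.004728·16.1900 = 0.0310  (Oracle)
  w_3 = 0.132072·0.3834 + -0.004728·11.6333 = -0.0044  (Starbucks)
  w_4 = 0.132072·2.3377 + -0.004728·10.7691 = 0.2578  (Chevron)
  w_5 = 0.132072·2.5999 + -0.004728·15.7540 = 0.2689  (Visa)
Σw_i=1.0000  μᵀw=0.1790
σ²=wᵀΣw=λ₁·μ_p+λ₂ = 0.132072·0.179 + -0.004728 = 0.018913 ≈ 0.0189

0.0189


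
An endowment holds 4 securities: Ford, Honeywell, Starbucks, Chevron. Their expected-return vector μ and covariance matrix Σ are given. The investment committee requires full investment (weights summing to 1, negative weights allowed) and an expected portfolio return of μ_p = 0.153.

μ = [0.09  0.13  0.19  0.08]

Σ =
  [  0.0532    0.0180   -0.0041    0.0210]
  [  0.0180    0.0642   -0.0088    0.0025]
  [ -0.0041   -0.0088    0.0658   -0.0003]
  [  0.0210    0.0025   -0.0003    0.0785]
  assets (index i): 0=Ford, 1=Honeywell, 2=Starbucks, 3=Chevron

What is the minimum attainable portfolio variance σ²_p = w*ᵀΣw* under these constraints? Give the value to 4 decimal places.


0.0228

g=Σ⁻¹μ = [0.9202  2.1832  3.2401  0.7158]
h=Σ⁻¹𝟙 = [11.6606  14.4001  17.8921  9.2292]
a=μᵀg=1.039517  b=𝟙ᵀg=7.059296  c=𝟙ᵀh=53.181975  D=ac−b²=5.449904
λ₁=(c·0.153−b)/D = (53.181975·0.153−7.059296)/5.449904 = 0.197718
λ₂=(a−b·0.153)/D = (1.039517−7.059296·0.153)/5.449904 = -0.007441
w* = 0.197718·g + -0.007441·h:
  w_0 = 0.197718·0.9202 + -0.007441·11.6606 = 0.0952  (Ford)
  w_1 = 0.197718·2.1832 + -0.007441·14.4001 = 0.3245  (Honeywell)
  w_2 = 0.197718·3.2401 + -0.007441·17.8921 = 0.5075  (Starbucks)
  w_3 = 0.197718·0.7158 + -0.007441·9.2292 = 0.0728  (Chevron)
Σw_i=1.0000  μᵀw=0.1530
σ²=wᵀΣw=λ₁·μ_p+λ₂ = 0.197718·0.153 + -0.007441 = 0.022809 ≈ 0.0228


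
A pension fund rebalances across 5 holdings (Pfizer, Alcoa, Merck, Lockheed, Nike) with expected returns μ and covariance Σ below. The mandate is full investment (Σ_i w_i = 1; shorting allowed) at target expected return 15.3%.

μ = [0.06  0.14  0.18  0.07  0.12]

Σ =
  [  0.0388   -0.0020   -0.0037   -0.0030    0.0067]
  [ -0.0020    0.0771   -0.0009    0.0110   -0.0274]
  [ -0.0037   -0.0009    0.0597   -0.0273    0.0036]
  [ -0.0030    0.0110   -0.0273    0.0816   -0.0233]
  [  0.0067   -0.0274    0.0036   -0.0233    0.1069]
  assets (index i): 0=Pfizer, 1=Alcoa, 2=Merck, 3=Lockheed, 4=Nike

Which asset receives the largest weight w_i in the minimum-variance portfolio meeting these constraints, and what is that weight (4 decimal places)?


g=Σ⁻¹μ = [1.9231  2.2553  4.2443  2.6178  2.0077]
h=Σ⁻¹𝟙 = [28.5894  16.1927  29.5145  25.6549  16.3109]
a=μᵀg=1.619260  b=𝟙ᵀg=13.048099  c=𝟙ᵀh=116.262398  D=ac−b²=18.006111
λ₁=(c·0.153−b)/D = (116.262398·0.153−13.048099)/18.006111 = 0.263247
λ₂=(a−b·0.153)/D = (1.619260−13.048099·0.153)/18.006111 = -0.020943
w* = 0.263247·g + -0.020943·h:
  w_0 = 0.263247·1.9231 + -0.020943·28.5894 = -0.0925  (Pfizer)
  w_1 = 0.263247·2.2553 + -0.020943·16.1927 = 0.2546  (Alcoa)
  w_2 = 0.263247·4.2443 + -0.020943·29.5145 = 0.4992  (Merck)
  w_3 = 0.263247·2.6178 + -0.020943·25.6549 = 0.1518  (Lockheed)
  w_4 = 0.263247·2.0077 + -0.020943·16.3109 = 0.1869  (Nike)
Σw_i=1.0000  μᵀw=0.1530
σ²=wᵀΣw=λ₁·μ_p+λ₂ = 0.263247·0.153 + -0.020943 = 0.019334 ≈ 0.0193

Merck (0.4992)


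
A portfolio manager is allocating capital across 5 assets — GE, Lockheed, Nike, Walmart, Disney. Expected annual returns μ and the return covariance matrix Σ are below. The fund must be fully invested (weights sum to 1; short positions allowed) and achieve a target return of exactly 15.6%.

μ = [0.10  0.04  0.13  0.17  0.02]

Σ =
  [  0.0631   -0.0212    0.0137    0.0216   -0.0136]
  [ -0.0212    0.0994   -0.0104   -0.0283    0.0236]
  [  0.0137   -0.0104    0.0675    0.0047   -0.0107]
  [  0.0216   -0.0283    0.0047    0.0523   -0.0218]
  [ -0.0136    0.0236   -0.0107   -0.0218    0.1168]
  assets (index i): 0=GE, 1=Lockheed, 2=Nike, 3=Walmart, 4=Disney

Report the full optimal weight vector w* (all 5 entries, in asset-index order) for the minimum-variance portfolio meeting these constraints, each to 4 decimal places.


-0.1232  0.1122  0.2947  0.7413  -0.0250

p=Σ⁻¹μ = [0.4985  1.6890  1.9297  4.1337  0.8363]
q=Σ⁻¹𝟙 = [11.9702  19.3244  15.4010  28.5833  12.7966]
a=μᵀp=1.087728  b=𝟙ᵀp=9.087210  c=𝟙ᵀq=88.075446  D=ac−b²=13.224701
λ₁=(c·0.156−b)/D = (88.075446·0.156−9.087210)/13.224701 = 0.351808
λ₂=(a−b·0.156)/D = (1.087728−9.087210·0.156)/13.224701 = -0.024944
w* = 0.351808·p + -0.024944·q:
  w_0 = 0.351808·0.4985 + -0.024944·11.9702 = -0.1232  (GE)
  w_1 = 0.351808·1.6890 + -0.024944·19.3244 = 0.1122  (Lockheed)
  w_2 = 0.351808·1.9297 + -0.024944·15.4010 = 0.2947  (Nike)
  w_3 = 0.351808·4.1337 + -0.024944·28.5833 = 0.7413  (Walmart)
  w_4 = 0.351808·0.8363 + -0.024944·12.7966 = -0.0250  (Disney)
Σw_i=1.0000  μᵀw=0.1560
σ²=wᵀΣw=λ₁·μ_p+λ₂ = 0.351808·0.156 + -0.024944 = 0.029938 ≈ 0.0299


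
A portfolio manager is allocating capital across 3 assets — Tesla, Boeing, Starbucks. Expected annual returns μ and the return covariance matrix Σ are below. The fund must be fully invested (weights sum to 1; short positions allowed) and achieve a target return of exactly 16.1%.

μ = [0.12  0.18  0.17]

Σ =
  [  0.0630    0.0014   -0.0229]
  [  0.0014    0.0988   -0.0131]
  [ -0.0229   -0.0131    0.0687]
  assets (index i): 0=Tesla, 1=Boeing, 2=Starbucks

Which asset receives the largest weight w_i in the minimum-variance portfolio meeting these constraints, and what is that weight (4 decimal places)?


Starbucks (0.4518)

u=Σ⁻¹μ = [3.3145  2.3078  4.0194]
v=Σ⁻¹𝟙 = [24.7853  13.1276  25.3210]
a=μᵀu=1.496455  b=𝟙ᵀu=9.641775  c=𝟙ᵀv=63.233900  D=ac−b²=1.662845
λ₁=(c·0.161−b)/D = (63.233900·0.161−9.641775)/1.662845 = 0.324073
λ₂=(a−b·0.161)/D = (1.496455−9.641775·0.161)/1.662845 = -0.033600
w* = 0.324073·u + -0.033600·v:
  w_0 = 0.324073·3.3145 + -0.033600·24.7853 = 0.2414  (Tesla)
  w_1 = 0.324073·2.3078 + -0.033600·13.1276 = 0.3068  (Boeing)
  w_2 = 0.324073·4.0194 + -0.033600·25.3210 = 0.4518  (Starbucks)
Σw_i=1.0000  μᵀw=0.1610
σ²=wᵀΣw=λ₁·μ_p+λ₂ = 0.324073·0.161 + -0.033600 = 0.018576 ≈ 0.0186


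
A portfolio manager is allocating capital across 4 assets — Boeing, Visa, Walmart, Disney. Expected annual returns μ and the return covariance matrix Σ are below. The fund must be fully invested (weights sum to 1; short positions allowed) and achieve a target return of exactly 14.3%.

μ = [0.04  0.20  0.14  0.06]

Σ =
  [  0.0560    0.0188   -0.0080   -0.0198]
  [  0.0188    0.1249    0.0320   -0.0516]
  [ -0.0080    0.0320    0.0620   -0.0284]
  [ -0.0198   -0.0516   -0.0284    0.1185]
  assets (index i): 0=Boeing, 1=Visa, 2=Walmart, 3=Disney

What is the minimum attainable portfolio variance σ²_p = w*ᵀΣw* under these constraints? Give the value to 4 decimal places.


0.0278

u=Σ⁻¹μ = [1.2486  1.6013  2.5158  2.0152]
v=Σ⁻¹𝟙 = [27.3809  6.1987  26.5781  22.0828]
a=μᵀu=0.843326  b=𝟙ᵀu=7.380865  c=𝟙ᵀv=82.240392  D=ac−b²=14.878283
λ₁=(c·0.143−b)/D = (82.240392·0.143−7.380865)/14.878283 = 0.294356
λ₂=(a−b·0.143)/D = (0.843326−7.380865·0.143)/14.878283 = -0.014258
w* = 0.294356·u + -0.014258·v:
  w_0 = 0.294356·1.2486 + -0.014258·27.3809 = -0.0229  (Boeing)
  w_1 = 0.294356·1.6013 + -0.014258·6.1987 = 0.3830  (Visa)
  w_2 = 0.294356·2.5158 + -0.014258·26.5781 = 0.3616  (Walmart)
  w_3 = 0.294356·2.0152 + -0.014258·22.0828 = 0.2783  (Disney)
Σw_i=1.0000  μᵀw=0.1430
σ²=wᵀΣw=λ₁·μ_p+λ₂ = 0.294356·0.143 + -0.014258 = 0.027835 ≈ 0.0278


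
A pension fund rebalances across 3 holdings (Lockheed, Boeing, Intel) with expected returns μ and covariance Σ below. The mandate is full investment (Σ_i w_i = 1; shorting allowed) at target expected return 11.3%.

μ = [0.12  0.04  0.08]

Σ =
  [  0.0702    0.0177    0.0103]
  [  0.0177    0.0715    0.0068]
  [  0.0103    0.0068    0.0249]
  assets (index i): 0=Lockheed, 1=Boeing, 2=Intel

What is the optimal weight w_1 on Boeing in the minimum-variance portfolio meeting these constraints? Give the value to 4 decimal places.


x=Σ⁻¹μ = [1.3230  -0.0222  2.6716]
y=Σ⁻¹𝟙 = [6.8671  8.9697  34.8705]
a=μᵀx=0.371604  b=𝟙ᵀx=3.972478  c=𝟙ᵀy=50.707274  D=ac−b²=3.062459
λ₁=(c·0.113−b)/D = (50.707274·0.113−3.972478)/3.062459 = 0.573867
λ₂=(a−b·0.113)/D = (0.371604−3.972478·0.113)/3.062459 = -0.025236
w* = 0.573867·x + -0.025236·y:
  w_0 = 0.573867·1.3230 + -0.025236·6.8671 = 0.5859  (Lockheed)
  w_1 = 0.573867·-0.0222 + -0.025236·8.9697 = -0.2391  (Boeing)
  w_2 = 0.573867·2.6716 + -0.025236·34.8705 = 0.6532  (Intel)
Σw_i=1.0000  μᵀw=0.1130
σ²=wᵀΣw=λ₁·μ_p+λ₂ = 0.573867·0.113 + -0.025236 = 0.039610 ≈ 0.0396

-0.2391
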